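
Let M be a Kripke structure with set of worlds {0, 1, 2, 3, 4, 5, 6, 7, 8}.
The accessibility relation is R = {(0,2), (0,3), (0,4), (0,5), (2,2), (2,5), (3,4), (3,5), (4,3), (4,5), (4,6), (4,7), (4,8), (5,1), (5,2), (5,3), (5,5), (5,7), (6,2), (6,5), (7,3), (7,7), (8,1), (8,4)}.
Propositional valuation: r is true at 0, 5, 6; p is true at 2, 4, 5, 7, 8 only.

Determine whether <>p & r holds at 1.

At 1: <>p is false, r is false, so <>p & r is false.
  At 1: no accessible worlds, so <>p is false.

No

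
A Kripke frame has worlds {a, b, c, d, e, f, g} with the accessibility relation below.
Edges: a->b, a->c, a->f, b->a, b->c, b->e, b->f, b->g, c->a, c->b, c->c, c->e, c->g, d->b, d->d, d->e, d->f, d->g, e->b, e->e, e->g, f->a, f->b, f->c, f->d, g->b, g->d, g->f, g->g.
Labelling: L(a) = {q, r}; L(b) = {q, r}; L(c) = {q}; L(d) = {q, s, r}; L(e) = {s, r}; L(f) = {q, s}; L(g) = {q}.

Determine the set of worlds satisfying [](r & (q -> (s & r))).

Recall that []ψ holds at a world iff ψ holds at every accessible world, and <>ψ holds iff ψ holds at some accessible world.
Let φ = [](r & (q -> (s & r))). Evaluate φ at each world:
  a (successors {b, c, f}): φ is false.
  b (successors {a, c, e, f, g}): φ is false.
  c (successors {a, b, c, e, g}): φ is false.
  d (successors {b, d, e, f, g}): φ is false.
  e (successors {b, e, g}): φ is false.
  f (successors {a, b, c, d}): φ is false.
  g (successors {b, d, f, g}): φ is false.
For instance, at e:
  At e: [](r & (q -> (s & r))) requires r & (q -> (s & r)) at every successor {b, e, g}.
    r & (q -> (s & r)) fails at b, so [](r & (q -> (s & r))) is false at e.
Satisfying worlds: none.

none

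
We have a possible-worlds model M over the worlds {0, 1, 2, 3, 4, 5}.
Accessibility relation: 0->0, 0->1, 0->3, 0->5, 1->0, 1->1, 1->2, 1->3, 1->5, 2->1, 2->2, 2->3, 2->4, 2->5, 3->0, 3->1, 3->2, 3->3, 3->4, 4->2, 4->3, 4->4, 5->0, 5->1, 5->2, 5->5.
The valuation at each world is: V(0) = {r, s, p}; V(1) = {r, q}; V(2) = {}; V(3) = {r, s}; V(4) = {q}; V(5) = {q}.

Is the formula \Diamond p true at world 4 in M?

At 4: \Diamond p requires p at some successor in {2, 3, 4}.
  At 2: p is false.
  At 3: p is false.
  At 4: p is false.
So \Diamond p is false at 4.

No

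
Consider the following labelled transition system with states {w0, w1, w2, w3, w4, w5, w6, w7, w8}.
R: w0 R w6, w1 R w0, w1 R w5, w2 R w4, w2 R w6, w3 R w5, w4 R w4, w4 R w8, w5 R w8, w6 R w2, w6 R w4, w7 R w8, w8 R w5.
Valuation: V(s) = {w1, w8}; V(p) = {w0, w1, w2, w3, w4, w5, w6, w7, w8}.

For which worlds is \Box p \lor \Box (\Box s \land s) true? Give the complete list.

Let φ = \Box p \lor \Box (\Box s \land s). Evaluate φ at each world:
  w0 (successors {w6}): φ is true.
  w1 (successors {w0, w5}): φ is true.
  w2 (successors {w4, w6}): φ is true.
  w3 (successors {w5}): φ is true.
  w4 (successors {w4, w8}): φ is true.
  w5 (successors {w8}): φ is true.
  w6 (successors {w2, w4}): φ is true.
  w7 (successors {w8}): φ is true.
  w8 (successors {w5}): φ is true.
For instance, at w1:
  At w1: \Box p is true, \Box (\Box s \land s) is false, so \Box p \lor \Box (\Box s \land s) is true.
    At w1: \Box p requires p at every successor {w0, w5}.
      At w0: p is true.
      At w5: p is true.
    So \Box p is true at w1.
    At w1: \Box (\Box s \land s) requires \Box s \land s at every successor {w0, w5}.
      \Box s \land s fails at w0, so \Box (\Box s \land s) is false at w1.
Satisfying worlds: {w0, w1, w2, w3, w4, w5, w6, w7, w8}

w0, w1, w2, w3, w4, w5, w6, w7, w8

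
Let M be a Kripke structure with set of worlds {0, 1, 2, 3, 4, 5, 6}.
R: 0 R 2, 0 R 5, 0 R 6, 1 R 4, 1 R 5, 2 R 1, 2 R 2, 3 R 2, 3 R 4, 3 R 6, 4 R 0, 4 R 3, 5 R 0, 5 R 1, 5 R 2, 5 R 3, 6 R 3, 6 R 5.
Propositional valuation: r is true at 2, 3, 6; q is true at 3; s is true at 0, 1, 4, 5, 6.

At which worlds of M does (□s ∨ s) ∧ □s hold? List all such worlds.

1

Let φ = (□s ∨ s) ∧ □s. Evaluate φ at each world:
  0 (successors {2, 5, 6}): φ is false.
  1 (successors {4, 5}): φ is true.
  2 (successors {1, 2}): φ is false.
  3 (successors {2, 4, 6}): φ is false.
  4 (successors {0, 3}): φ is false.
  5 (successors {0, 1, 2, 3}): φ is false.
  6 (successors {3, 5}): φ is false.
For instance, at 2:
  At 2: □s ∨ s is false, □s is false, so (□s ∨ s) ∧ □s is false.
    At 2: □s is false, s is false, so □s ∨ s is false.
      At 2: □s requires s at every successor {1, 2}.
        s fails at 2, so □s is false at 2.
    At 2: □s requires s at every successor {1, 2}.
      s fails at 2, so □s is false at 2.
Satisfying worlds: {1}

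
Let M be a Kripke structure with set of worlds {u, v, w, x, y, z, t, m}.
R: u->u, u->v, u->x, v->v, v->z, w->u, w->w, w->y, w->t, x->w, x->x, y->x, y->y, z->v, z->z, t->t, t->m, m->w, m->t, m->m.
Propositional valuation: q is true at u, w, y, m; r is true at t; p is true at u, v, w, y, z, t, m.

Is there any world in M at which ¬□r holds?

Let φ = ¬□r. Evaluate φ at each world:
  u (successors {u, v, x}): φ is true.
  v (successors {v, z}): φ is true.
  w (successors {u, w, y, t}): φ is true.
  x (successors {w, x}): φ is true.
  y (successors {x, y}): φ is true.
  z (successors {v, z}): φ is true.
  t (successors {t, m}): φ is true.
  m (successors {w, t, m}): φ is true.
Detail at u (witness):
  At u: □r is false, so ¬□r is true.
    At u: □r requires r at every successor {u, v, x}.
      r fails at u, so □r is false at u.

Yes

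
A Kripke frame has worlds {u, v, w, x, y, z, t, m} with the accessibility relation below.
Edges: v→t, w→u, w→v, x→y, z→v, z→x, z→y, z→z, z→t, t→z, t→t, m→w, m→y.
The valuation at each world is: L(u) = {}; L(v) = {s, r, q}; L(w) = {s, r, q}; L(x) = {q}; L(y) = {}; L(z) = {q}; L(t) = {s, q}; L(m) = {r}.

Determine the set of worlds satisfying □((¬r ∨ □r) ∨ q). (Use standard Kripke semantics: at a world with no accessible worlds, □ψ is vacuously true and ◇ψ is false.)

u, v, w, x, y, z, t, m

Let φ = □((¬r ∨ □r) ∨ q). Evaluate φ at each world:
  u (successors ∅): φ is true.
  v (successors {t}): φ is true.
  w (successors {u, v}): φ is true.
  x (successors {y}): φ is true.
  y (successors ∅): φ is true.
  z (successors {v, x, y, z, t}): φ is true.
  t (successors {z, t}): φ is true.
  m (successors {w, y}): φ is true.
For instance, at m:
  At m: □((¬r ∨ □r) ∨ q) requires (¬r ∨ □r) ∨ q at every successor {w, y}.
      At w: ¬r ∨ □r is false, q is true, so (¬r ∨ □r) ∨ q is true.
      At y: ¬r ∨ □r is true, q is false, so (¬r ∨ □r) ∨ q is true.
  So □((¬r ∨ □r) ∨ q) is true at m.
Satisfying worlds: {u, v, w, x, y, z, t, m}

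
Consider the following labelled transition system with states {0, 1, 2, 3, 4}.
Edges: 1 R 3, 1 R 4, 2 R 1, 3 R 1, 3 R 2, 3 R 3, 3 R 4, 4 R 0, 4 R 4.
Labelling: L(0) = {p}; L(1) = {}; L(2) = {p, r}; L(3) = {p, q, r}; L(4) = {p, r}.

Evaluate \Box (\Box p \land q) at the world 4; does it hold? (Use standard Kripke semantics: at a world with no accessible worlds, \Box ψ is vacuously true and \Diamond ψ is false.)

No

At 4: \Box (\Box p \land q) requires \Box p \land q at every successor {0, 4}.
  \Box p \land q fails at 0, so \Box (\Box p \land q) is false at 4.
    At 0: \Box p is true, q is false, so \Box p \land q is false.
      At 0: no accessible worlds, so \Box p holds vacuously.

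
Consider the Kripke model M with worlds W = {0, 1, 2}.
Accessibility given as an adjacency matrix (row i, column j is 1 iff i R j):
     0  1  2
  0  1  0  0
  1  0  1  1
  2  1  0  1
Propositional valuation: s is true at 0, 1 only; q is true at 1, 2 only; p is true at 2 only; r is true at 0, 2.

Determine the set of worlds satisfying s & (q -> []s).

0

Recall that []ψ holds at a world iff ψ holds at every accessible world, and <>ψ holds iff ψ holds at some accessible world.
Let φ = s & (q -> []s). Evaluate φ at each world:
  0 (successors {0}): φ is true.
  1 (successors {1, 2}): φ is false.
  2 (successors {0, 2}): φ is false.
For instance, at 2:
  At 2: s is false, q -> []s is false, so s & (q -> []s) is false.
    At 2: q is true, []s is false, so q -> []s is false.
      At 2: []s requires s at every successor {0, 2}.
        s fails at 2, so []s is false at 2.
Satisfying worlds: {0}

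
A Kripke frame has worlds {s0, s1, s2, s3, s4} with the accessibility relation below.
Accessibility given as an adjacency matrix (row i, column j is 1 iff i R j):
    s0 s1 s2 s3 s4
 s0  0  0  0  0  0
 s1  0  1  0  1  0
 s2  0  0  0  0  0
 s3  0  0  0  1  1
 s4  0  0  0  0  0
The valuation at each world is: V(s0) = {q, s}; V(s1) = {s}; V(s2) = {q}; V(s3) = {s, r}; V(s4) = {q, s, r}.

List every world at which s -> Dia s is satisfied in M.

s1, s2, s3

Recall that Dia ψ holds at a world iff ψ holds at some accessible world.
Let φ = s -> Dia s. Evaluate φ at each world:
  s0 (successors ∅): φ is false.
  s1 (successors {s1, s3}): φ is true.
  s2 (successors ∅): φ is true.
  s3 (successors {s3, s4}): φ is true.
  s4 (successors ∅): φ is false.
For instance, at s1:
  At s1: s is true, Dia s is true, so s -> Dia s is true.
    At s1: Dia s requires s at some successor in {s1, s3}.
      s holds at s1, so Dia s is true at s1.
Satisfying worlds: {s1, s2, s3}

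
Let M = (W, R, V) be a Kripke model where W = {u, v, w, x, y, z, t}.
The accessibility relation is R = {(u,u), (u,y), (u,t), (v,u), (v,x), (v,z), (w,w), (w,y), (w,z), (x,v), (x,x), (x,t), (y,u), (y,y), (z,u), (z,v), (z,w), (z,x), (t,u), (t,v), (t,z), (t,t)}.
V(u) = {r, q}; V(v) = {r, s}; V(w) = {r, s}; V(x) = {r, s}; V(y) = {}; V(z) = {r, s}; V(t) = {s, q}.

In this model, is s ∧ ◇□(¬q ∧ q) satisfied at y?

Recall that □ψ holds at a world iff ψ holds at every accessible world, and ◇ψ holds iff ψ holds at some accessible world.
At y: s is false, ◇□(¬q ∧ q) is false, so s ∧ ◇□(¬q ∧ q) is false.
  At y: ◇□(¬q ∧ q) requires □(¬q ∧ q) at some successor in {u, y}.
    At u: □(¬q ∧ q) is false.
    At y: □(¬q ∧ q) is false.
  So ◇□(¬q ∧ q) is false at y.

No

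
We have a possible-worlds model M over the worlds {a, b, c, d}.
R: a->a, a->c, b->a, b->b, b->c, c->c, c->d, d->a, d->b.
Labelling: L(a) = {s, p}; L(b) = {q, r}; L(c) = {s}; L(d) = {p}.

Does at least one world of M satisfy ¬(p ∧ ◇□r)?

Let φ = ¬(p ∧ ◇□r). Evaluate φ at each world:
  a (successors {a, c}): φ is true.
  b (successors {a, b, c}): φ is true.
  c (successors {c, d}): φ is true.
  d (successors {a, b}): φ is true.
Detail at a (witness):
  At a: p ∧ ◇□r is false, so ¬(p ∧ ◇□r) is true.
    At a: p is true, ◇□r is false, so p ∧ ◇□r is false.
      At a: ◇□r requires □r at some successor in {a, c}.
        At a: □r is false.
        At c: □r is false.
      So ◇□r is false at a.

Yes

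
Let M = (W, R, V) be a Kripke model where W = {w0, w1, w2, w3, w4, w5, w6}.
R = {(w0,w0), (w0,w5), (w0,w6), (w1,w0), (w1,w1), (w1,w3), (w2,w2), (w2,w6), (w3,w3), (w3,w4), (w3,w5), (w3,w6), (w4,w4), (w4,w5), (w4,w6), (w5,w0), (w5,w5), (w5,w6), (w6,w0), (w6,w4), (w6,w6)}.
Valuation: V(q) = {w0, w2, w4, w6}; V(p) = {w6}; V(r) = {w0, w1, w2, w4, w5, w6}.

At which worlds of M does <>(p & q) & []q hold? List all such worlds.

Let φ = <>(p & q) & []q. Evaluate φ at each world:
  w0 (successors {w0, w5, w6}): φ is false.
  w1 (successors {w0, w1, w3}): φ is false.
  w2 (successors {w2, w6}): φ is true.
  w3 (successors {w3, w4, w5, w6}): φ is false.
  w4 (successors {w4, w5, w6}): φ is false.
  w5 (successors {w0, w5, w6}): φ is false.
  w6 (successors {w0, w4, w6}): φ is true.
For instance, at w5:
  At w5: <>(p & q) is true, []q is false, so <>(p & q) & []q is false.
    At w5: <>(p & q) requires p & q at some successor in {w0, w5, w6}.
      p & q holds at w6, so <>(p & q) is true at w5.
    At w5: []q requires q at every successor {w0, w5, w6}.
      q fails at w5, so []q is false at w5.
Satisfying worlds: {w2, w6}

w2, w6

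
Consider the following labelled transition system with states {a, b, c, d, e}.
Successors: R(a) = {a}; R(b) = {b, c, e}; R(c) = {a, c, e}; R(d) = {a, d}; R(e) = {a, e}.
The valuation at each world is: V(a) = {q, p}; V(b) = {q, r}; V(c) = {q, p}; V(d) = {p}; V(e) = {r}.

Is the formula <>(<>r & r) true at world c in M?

Yes

Recall that <>ψ holds at a world iff ψ holds at some accessible world.
At c: <>(<>r & r) requires <>r & r at some successor in {a, c, e}.
  <>r & r holds at e, so <>(<>r & r) is true at c.
    At e: <>r is true, r is true, so <>r & r is true.
      At e: <>r requires r at some successor in {a, e}.
        r holds at e, so <>r is true at e.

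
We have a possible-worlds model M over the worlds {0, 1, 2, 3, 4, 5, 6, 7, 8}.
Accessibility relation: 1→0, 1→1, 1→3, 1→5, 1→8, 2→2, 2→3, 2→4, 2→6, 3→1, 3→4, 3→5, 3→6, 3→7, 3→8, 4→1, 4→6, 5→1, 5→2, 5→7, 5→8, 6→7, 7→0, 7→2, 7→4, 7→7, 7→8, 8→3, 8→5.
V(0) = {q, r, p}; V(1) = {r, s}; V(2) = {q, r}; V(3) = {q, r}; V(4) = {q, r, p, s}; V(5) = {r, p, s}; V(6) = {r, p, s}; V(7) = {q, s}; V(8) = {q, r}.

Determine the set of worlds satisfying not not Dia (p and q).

1, 2, 3, 7

Let φ = not not Dia (p and q). Evaluate φ at each world:
  0 (successors ∅): φ is false.
  1 (successors {0, 1, 3, 5, 8}): φ is true.
  2 (successors {2, 3, 4, 6}): φ is true.
  3 (successors {1, 4, 5, 6, 7, 8}): φ is true.
  4 (successors {1, 6}): φ is false.
  5 (successors {1, 2, 7, 8}): φ is false.
  6 (successors {7}): φ is false.
  7 (successors {0, 2, 4, 7, 8}): φ is true.
  8 (successors {3, 5}): φ is false.
For instance, at 6:
  At 6: not Dia (p and q) is true, so not not Dia (p and q) is false.
    At 6: Dia (p and q) is false, so not Dia (p and q) is true.
      At 6: Dia (p and q) requires p and q at some successor in {7}.
        At 7: p and q is false.
      So Dia (p and q) is false at 6.
Satisfying worlds: {1, 2, 3, 7}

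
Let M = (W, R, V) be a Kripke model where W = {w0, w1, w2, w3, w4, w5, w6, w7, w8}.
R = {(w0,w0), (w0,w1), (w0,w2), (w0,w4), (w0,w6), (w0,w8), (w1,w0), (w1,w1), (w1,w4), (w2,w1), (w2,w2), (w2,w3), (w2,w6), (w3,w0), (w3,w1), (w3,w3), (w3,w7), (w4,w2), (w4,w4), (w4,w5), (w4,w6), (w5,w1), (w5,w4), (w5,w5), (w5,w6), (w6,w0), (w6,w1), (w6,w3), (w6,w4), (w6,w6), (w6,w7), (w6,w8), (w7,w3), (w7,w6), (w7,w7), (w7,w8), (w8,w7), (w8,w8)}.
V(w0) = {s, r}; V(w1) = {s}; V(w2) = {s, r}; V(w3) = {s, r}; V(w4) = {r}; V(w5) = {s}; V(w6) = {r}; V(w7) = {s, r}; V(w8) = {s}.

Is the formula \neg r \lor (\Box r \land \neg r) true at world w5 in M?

Yes

At w5: \neg r is true, \Box r \land \neg r is false, so \neg r \lor (\Box r \land \neg r) is true.
  At w5: \Box r is false, \neg r is true, so \Box r \land \neg r is false.
    At w5: \Box r requires r at every successor {w1, w4, w5, w6}.
      r fails at w1, so \Box r is false at w5.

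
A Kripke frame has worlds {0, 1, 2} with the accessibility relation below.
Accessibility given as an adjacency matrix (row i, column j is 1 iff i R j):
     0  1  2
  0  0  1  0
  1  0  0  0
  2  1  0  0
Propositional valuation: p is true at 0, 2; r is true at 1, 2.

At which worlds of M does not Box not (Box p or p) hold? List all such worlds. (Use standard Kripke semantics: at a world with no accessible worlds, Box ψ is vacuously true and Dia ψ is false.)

Let φ = not Box not (Box p or p). Evaluate φ at each world:
  0 (successors {1}): φ is true.
  1 (successors ∅): φ is false.
  2 (successors {0}): φ is true.
For instance, at 0:
  At 0: Box not (Box p or p) is false, so not Box not (Box p or p) is true.
    At 0: Box not (Box p or p) requires not (Box p or p) at every successor {1}.
      not (Box p or p) fails at 1, so Box not (Box p or p) is false at 0.
Satisfying worlds: {0, 2}

0, 2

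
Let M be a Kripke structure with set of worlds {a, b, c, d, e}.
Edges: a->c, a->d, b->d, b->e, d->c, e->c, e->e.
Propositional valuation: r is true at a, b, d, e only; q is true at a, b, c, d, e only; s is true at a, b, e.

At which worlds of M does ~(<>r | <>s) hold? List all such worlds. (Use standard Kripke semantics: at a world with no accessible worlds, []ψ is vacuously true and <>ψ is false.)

Let φ = ~(<>r | <>s). Evaluate φ at each world:
  a (successors {c, d}): φ is false.
  b (successors {d, e}): φ is false.
  c (successors ∅): φ is true.
  d (successors {c}): φ is true.
  e (successors {c, e}): φ is false.
For instance, at b:
  At b: <>r | <>s is true, so ~(<>r | <>s) is false.
    At b: <>r is true, <>s is true, so <>r | <>s is true.
      At b: <>r requires r at some successor in {d, e}.
        r holds at d, so <>r is true at b.
      At b: <>s requires s at some successor in {d, e}.
        s holds at e, so <>s is true at b.
Satisfying worlds: {c, d}

c, d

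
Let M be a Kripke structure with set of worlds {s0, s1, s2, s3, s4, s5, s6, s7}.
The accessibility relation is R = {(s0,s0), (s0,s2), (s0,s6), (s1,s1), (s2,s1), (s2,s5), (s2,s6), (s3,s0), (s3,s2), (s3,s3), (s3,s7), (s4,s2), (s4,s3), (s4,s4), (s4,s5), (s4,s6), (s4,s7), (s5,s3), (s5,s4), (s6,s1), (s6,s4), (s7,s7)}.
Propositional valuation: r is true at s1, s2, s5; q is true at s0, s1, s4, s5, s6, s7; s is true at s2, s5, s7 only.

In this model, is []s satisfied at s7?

At s7: []s requires s at every successor {s7}.
  At s7: s is true.
So []s is true at s7.

Yes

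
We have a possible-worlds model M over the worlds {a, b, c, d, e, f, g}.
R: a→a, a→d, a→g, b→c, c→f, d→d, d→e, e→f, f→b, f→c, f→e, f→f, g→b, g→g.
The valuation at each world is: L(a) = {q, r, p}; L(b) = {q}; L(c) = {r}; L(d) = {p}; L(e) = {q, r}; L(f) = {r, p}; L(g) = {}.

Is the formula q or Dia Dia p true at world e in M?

At e: q is true, Dia Dia p is true, so q or Dia Dia p is true.
  At e: Dia Dia p requires Dia p at some successor in {f}.
    Dia p holds at f, so Dia Dia p is true at e.
      At f: Dia p requires p at some successor in {b, c, e, f}.
        p holds at f, so Dia p is true at f.

Yes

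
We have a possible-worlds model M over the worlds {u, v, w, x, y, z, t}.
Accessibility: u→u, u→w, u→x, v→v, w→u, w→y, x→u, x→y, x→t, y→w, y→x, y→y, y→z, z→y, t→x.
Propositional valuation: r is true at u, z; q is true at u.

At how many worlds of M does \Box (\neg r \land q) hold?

0

Let φ = \Box (\neg r \land q). Evaluate φ at each world:
  u (successors {u, w, x}): φ is false.
  v (successors {v}): φ is false.
  w (successors {u, y}): φ is false.
  x (successors {u, y, t}): φ is false.
  y (successors {w, x, y, z}): φ is false.
  z (successors {y}): φ is false.
  t (successors {x}): φ is false.
For instance, at w:
  At w: \Box (\neg r \land q) requires \neg r \land q at every successor {u, y}.
    \neg r \land q fails at u, so \Box (\neg r \land q) is false at w.
Satisfying worlds: none.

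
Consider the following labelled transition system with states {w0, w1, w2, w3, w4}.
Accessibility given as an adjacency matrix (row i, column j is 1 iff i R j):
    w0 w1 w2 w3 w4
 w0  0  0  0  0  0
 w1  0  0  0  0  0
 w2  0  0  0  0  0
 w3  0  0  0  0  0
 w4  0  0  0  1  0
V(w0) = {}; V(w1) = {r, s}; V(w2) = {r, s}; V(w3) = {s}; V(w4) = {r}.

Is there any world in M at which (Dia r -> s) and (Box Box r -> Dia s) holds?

Yes

Recall that Box ψ holds at a world iff ψ holds at every accessible world, and Dia ψ holds iff ψ holds at some accessible world.
Let φ = (Dia r -> s) and (Box Box r -> Dia s). Evaluate φ at each world:
  w0 (successors ∅): φ is false.
  w1 (successors ∅): φ is false.
  w2 (successors ∅): φ is false.
  w3 (successors ∅): φ is false.
  w4 (successors {w3}): φ is true.
Detail at w4 (witness):
  At w4: Dia r -> s is true, Box Box r -> Dia s is true, so (Dia r -> s) and (Box Box r -> Dia s) is true.
    At w4: Dia r is false, s is false, so Dia r -> s is true.
      At w4: Dia r requires r at some successor in {w3}.
        At w3: r is false.
      So Dia r is false at w4.
    At w4: Box Box r is true, Dia s is true, so Box Box r -> Dia s is true.
      At w4: Box Box r requires Box r at every successor {w3}.
        At w3: Box r is true.
      So Box Box r is true at w4.
      At w4: Dia s requires s at some successor in {w3}.
        s holds at w3, so Dia s is true at w4.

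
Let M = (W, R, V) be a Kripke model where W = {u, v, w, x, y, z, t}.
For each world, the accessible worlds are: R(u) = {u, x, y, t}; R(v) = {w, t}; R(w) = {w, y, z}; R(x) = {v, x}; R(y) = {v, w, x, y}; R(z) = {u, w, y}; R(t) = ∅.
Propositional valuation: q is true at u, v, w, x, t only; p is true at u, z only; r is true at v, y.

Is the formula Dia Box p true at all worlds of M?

No

Let φ = Dia Box p. Evaluate φ at each world:
  u (successors {u, x, y, t}): φ is true.
  v (successors {w, t}): φ is true.
  w (successors {w, y, z}): φ is false.
  x (successors {v, x}): φ is false.
  y (successors {v, w, x, y}): φ is false.
  z (successors {u, w, y}): φ is false.
  t (successors ∅): φ is false.
Detail at w (counterexample):
  At w: Dia Box p requires Box p at some successor in {w, y, z}.
    At w: Box p is false.
    At y: Box p is false.
    At z: Box p is false.
  So Dia Box p is false at w.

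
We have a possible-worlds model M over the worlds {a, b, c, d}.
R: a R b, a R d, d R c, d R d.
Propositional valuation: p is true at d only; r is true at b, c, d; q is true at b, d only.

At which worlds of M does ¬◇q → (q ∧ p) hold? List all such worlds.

a, d

Recall that ◇ψ holds at a world iff ψ holds at some accessible world.
Let φ = ¬◇q → (q ∧ p). Evaluate φ at each world:
  a (successors {b, d}): φ is true.
  b (successors ∅): φ is false.
  c (successors ∅): φ is false.
  d (successors {c, d}): φ is true.
For instance, at d:
  At d: ¬◇q is false, q ∧ p is true, so ¬◇q → (q ∧ p) is true.
    At d: ◇q is true, so ¬◇q is false.
      At d: ◇q requires q at some successor in {c, d}.
        q holds at d, so ◇q is true at d.
Satisfying worlds: {a, d}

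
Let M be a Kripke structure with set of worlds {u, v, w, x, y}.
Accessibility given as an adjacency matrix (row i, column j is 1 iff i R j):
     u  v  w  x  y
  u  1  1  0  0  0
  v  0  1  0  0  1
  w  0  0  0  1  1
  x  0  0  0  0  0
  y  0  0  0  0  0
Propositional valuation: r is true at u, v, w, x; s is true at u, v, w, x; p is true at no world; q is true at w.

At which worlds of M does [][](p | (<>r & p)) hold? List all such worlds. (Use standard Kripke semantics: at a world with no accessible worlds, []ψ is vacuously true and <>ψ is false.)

w, x, y

Let φ = [][](p | (<>r & p)). Evaluate φ at each world:
  u (successors {u, v}): φ is false.
  v (successors {v, y}): φ is false.
  w (successors {x, y}): φ is true.
  x (successors ∅): φ is true.
  y (successors ∅): φ is true.
For instance, at v:
  At v: [][](p | (<>r & p)) requires [](p | (<>r & p)) at every successor {v, y}.
    [](p | (<>r & p)) fails at v, so [][](p | (<>r & p)) is false at v.
      At v: [](p | (<>r & p)) requires p | (<>r & p) at every successor {v, y}.
        p | (<>r & p) fails at v, so [](p | (<>r & p)) is false at v.
Satisfying worlds: {w, x, y}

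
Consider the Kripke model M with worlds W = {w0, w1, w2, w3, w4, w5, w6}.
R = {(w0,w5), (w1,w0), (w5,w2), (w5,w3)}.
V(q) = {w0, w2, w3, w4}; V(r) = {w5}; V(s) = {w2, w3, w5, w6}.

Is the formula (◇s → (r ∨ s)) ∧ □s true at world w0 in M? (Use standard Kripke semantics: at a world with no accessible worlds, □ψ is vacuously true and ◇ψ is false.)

No

At w0: ◇s → (r ∨ s) is false, □s is true, so (◇s → (r ∨ s)) ∧ □s is false.
  At w0: ◇s is true, r ∨ s is false, so ◇s → (r ∨ s) is false.
    At w0: ◇s requires s at some successor in {w5}.
      s holds at w5, so ◇s is true at w0.
  At w0: □s requires s at every successor {w5}.
    At w5: s is true.
  So □s is true at w0.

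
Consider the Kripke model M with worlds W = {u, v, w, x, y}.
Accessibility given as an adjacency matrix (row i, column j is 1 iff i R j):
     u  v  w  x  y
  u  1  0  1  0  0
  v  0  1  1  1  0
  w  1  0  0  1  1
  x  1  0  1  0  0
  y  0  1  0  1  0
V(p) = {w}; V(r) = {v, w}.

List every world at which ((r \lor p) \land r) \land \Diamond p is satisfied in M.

Recall that \Diamond ψ holds at a world iff ψ holds at some accessible world.
Let φ = ((r \lor p) \land r) \land \Diamond p. Evaluate φ at each world:
  u (successors {u, w}): φ is false.
  v (successors {v, w, x}): φ is true.
  w (successors {u, x, y}): φ is false.
  x (successors {u, w}): φ is false.
  y (successors {v, x}): φ is false.
For instance, at x:
  At x: (r \lor p) \land r is false, \Diamond p is true, so ((r \lor p) \land r) \land \Diamond p is false.
    At x: \Diamond p requires p at some successor in {u, w}.
      p holds at w, so \Diamond p is true at x.
Satisfying worlds: {v}

v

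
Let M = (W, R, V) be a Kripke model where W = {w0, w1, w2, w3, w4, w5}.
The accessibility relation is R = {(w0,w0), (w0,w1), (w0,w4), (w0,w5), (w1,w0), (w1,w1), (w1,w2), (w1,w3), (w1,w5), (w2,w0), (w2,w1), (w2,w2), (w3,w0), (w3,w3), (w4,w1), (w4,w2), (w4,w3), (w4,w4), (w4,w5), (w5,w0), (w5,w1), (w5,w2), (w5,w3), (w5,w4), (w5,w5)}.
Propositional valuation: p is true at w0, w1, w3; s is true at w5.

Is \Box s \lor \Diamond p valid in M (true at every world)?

Yes

Let φ = \Box s \lor \Diamond p. Evaluate φ at each world:
  w0 (successors {w0, w1, w4, w5}): φ is true.
  w1 (successors {w0, w1, w2, w3, w5}): φ is true.
  w2 (successors {w0, w1, w2}): φ is true.
  w3 (successors {w0, w3}): φ is true.
  w4 (successors {w1, w2, w3, w4, w5}): φ is true.
  w5 (successors {w0, w1, w2, w3, w4, w5}): φ is true.
For instance, at w2:
  At w2: \Box s is false, \Diamond p is true, so \Box s \lor \Diamond p is true.
    At w2: \Box s requires s at every successor {w0, w1, w2}.
      s fails at w0, so \Box s is false at w2.
    At w2: \Diamond p requires p at some successor in {w0, w1, w2}.
      p holds at w0, so \Diamond p is true at w2.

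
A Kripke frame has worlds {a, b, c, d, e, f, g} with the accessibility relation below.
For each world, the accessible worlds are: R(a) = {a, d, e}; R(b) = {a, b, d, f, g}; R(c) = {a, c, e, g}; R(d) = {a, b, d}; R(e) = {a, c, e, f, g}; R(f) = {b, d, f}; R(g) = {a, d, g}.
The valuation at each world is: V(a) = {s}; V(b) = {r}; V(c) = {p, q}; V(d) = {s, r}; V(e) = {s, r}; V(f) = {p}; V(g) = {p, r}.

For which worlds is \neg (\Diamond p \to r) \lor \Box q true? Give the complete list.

c, f

Let φ = \neg (\Diamond p \to r) \lor \Box q. Evaluate φ at each world:
  a (successors {a, d, e}): φ is false.
  b (successors {a, b, d, f, g}): φ is false.
  c (successors {a, c, e, g}): φ is true.
  d (successors {a, b, d}): φ is false.
  e (successors {a, c, e, f, g}): φ is false.
  f (successors {b, d, f}): φ is true.
  g (successors {a, d, g}): φ is false.
For instance, at e:
  At e: \neg (\Diamond p \to r) is false, \Box q is false, so \neg (\Diamond p \to r) \lor \Box q is false.
    At e: \Diamond p \to r is true, so \neg (\Diamond p \to r) is false.
      At e: \Diamond p is true, r is true, so \Diamond p \to r is true.
    At e: \Box q requires q at every successor {a, c, e, f, g}.
      q fails at a, so \Box q is false at e.
Satisfying worlds: {c, f}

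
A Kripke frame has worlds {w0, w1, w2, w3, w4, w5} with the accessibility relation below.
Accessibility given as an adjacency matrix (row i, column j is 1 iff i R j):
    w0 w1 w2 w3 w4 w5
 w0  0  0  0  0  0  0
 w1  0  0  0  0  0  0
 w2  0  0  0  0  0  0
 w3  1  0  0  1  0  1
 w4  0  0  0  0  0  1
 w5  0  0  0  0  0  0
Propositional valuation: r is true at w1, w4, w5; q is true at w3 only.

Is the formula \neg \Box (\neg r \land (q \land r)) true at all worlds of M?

No

Recall that \Box ψ holds at a world iff ψ holds at every accessible world, and \Diamond ψ holds iff ψ holds at some accessible world.
Let φ = \neg \Box (\neg r \land (q \land r)). Evaluate φ at each world:
  w0 (successors ∅): φ is false.
  w1 (successors ∅): φ is false.
  w2 (successors ∅): φ is false.
  w3 (successors {w0, w3, w5}): φ is true.
  w4 (successors {w5}): φ is true.
  w5 (successors ∅): φ is false.
Detail at w0 (counterexample):
  At w0: \Box (\neg r \land (q \land r)) is true, so \neg \Box (\neg r \land (q \land r)) is false.
    At w0: no accessible worlds, so \Box (\neg r \land (q \land r)) holds vacuously.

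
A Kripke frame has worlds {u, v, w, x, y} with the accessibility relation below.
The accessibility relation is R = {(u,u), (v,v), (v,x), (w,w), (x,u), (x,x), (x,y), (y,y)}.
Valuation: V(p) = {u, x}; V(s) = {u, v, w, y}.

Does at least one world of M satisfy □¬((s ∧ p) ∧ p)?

Yes

Recall that □ψ holds at a world iff ψ holds at every accessible world, and ◇ψ holds iff ψ holds at some accessible world.
Let φ = □¬((s ∧ p) ∧ p). Evaluate φ at each world:
  u (successors {u}): φ is false.
  v (successors {v, x}): φ is true.
  w (successors {w}): φ is true.
  x (successors {u, x, y}): φ is false.
  y (successors {y}): φ is true.
Detail at v (witness):
  At v: □¬((s ∧ p) ∧ p) requires ¬((s ∧ p) ∧ p) at every successor {v, x}.
    At v: ¬((s ∧ p) ∧ p) is true.
    At x: ¬((s ∧ p) ∧ p) is true.
  So □¬((s ∧ p) ∧ p) is true at v.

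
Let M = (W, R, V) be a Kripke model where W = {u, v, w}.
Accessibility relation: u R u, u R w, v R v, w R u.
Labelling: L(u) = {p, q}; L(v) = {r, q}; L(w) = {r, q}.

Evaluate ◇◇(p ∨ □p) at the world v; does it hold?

No

At v: ◇◇(p ∨ □p) requires ◇(p ∨ □p) at some successor in {v}.
  At v: ◇(p ∨ □p) is false.
So ◇◇(p ∨ □p) is false at v.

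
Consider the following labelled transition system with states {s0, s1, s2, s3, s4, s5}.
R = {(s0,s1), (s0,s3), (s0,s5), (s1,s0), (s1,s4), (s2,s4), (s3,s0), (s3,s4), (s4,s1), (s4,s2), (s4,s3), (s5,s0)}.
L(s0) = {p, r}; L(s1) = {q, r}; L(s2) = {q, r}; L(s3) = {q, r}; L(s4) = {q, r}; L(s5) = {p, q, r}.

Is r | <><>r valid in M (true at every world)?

Yes

Let φ = r | <><>r. Evaluate φ at each world:
  s0 (successors {s1, s3, s5}): φ is true.
  s1 (successors {s0, s4}): φ is true.
  s2 (successors {s4}): φ is true.
  s3 (successors {s0, s4}): φ is true.
  s4 (successors {s1, s2, s3}): φ is true.
  s5 (successors {s0}): φ is true.
For instance, at s5:
  At s5: r is true, <><>r is true, so r | <><>r is true.
    At s5: <><>r requires <>r at some successor in {s0}.
      <>r holds at s0, so <><>r is true at s5.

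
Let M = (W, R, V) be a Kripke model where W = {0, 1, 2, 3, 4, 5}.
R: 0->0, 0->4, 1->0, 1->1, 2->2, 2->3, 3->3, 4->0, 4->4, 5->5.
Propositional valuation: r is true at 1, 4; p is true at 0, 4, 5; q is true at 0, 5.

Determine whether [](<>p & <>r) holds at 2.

At 2: [](<>p & <>r) requires <>p & <>r at every successor {2, 3}.
  <>p & <>r fails at 2, so [](<>p & <>r) is false at 2.
    At 2: <>p is false, <>r is false, so <>p & <>r is false.
      At 2: <>p requires p at some successor in {2, 3}.
        At 2: p is false.
        At 3: p is false.
      So <>p is false at 2.
      At 2: <>r requires r at some successor in {2, 3}.
        At 2: r is false.
        At 3: r is false.
      So <>r is false at 2.

No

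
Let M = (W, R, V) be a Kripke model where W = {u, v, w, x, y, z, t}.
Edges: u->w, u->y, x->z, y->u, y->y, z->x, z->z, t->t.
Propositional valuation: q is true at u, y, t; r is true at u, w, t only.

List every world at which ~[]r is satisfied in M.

u, x, y, z

Let φ = ~[]r. Evaluate φ at each world:
  u (successors {w, y}): φ is true.
  v (successors ∅): φ is false.
  w (successors ∅): φ is false.
  x (successors {z}): φ is true.
  y (successors {u, y}): φ is true.
  z (successors {x, z}): φ is true.
  t (successors {t}): φ is false.
For instance, at y:
  At y: []r is false, so ~[]r is true.
    At y: []r requires r at every successor {u, y}.
      r fails at y, so []r is false at y.
Satisfying worlds: {u, x, y, z}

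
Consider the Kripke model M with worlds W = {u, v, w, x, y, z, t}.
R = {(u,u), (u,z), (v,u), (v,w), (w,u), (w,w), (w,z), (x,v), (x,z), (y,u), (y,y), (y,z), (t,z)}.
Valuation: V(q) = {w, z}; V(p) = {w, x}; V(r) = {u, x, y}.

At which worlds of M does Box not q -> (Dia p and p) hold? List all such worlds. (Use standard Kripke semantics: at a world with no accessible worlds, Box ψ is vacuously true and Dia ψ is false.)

u, v, w, x, y, t

Recall that Box ψ holds at a world iff ψ holds at every accessible world, and Dia ψ holds iff ψ holds at some accessible world.
Let φ = Box not q -> (Dia p and p). Evaluate φ at each world:
  u (successors {u, z}): φ is true.
  v (successors {u, w}): φ is true.
  w (successors {u, w, z}): φ is true.
  x (successors {v, z}): φ is true.
  y (successors {u, y, z}): φ is true.
  z (successors ∅): φ is false.
  t (successors {z}): φ is true.
For instance, at v:
  At v: Box not q is false, Dia p and p is false, so Box not q -> (Dia p and p) is true.
    At v: Box not q requires not q at every successor {u, w}.
      not q fails at w, so Box not q is false at v.
    At v: Dia p is true, p is false, so Dia p and p is false.
      At v: Dia p requires p at some successor in {u, w}.
        p holds at w, so Dia p is true at v.
Satisfying worlds: {u, v, w, x, y, t}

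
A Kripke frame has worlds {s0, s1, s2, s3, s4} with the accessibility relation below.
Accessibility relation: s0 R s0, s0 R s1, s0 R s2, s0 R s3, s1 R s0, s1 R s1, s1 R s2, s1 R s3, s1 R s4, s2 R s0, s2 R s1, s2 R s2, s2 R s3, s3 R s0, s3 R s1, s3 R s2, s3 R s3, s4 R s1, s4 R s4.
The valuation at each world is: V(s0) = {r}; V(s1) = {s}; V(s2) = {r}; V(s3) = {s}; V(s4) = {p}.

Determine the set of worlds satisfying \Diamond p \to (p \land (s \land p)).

s0, s2, s3

Let φ = \Diamond p \to (p \land (s \land p)). Evaluate φ at each world:
  s0 (successors {s0, s1, s2, s3}): φ is true.
  s1 (successors {s0, s1, s2, s3, s4}): φ is false.
  s2 (successors {s0, s1, s2, s3}): φ is true.
  s3 (successors {s0, s1, s2, s3}): φ is true.
  s4 (successors {s1, s4}): φ is false.
For instance, at s3:
  At s3: \Diamond p is false, p \land (s \land p) is false, so \Diamond p \to (p \land (s \land p)) is true.
    At s3: \Diamond p requires p at some successor in {s0, s1, s2, s3}.
      At s0: p is false.
      At s1: p is false.
      At s2: p is false.
      At s3: p is false.
    So \Diamond p is false at s3.
Satisfying worlds: {s0, s2, s3}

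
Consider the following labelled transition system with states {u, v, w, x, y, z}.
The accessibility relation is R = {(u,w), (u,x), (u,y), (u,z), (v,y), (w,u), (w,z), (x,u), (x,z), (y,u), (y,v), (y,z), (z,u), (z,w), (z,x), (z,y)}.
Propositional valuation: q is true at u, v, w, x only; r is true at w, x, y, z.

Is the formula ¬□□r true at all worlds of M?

Let φ = ¬□□r. Evaluate φ at each world:
  u (successors {w, x, y, z}): φ is true.
  v (successors {y}): φ is true.
  w (successors {u, z}): φ is true.
  x (successors {u, z}): φ is true.
  y (successors {u, v, z}): φ is true.
  z (successors {u, w, x, y}): φ is true.
For instance, at x:
  At x: □□r is false, so ¬□□r is true.
    At x: □□r requires □r at every successor {u, z}.
      □r fails at z, so □□r is false at x.

Yes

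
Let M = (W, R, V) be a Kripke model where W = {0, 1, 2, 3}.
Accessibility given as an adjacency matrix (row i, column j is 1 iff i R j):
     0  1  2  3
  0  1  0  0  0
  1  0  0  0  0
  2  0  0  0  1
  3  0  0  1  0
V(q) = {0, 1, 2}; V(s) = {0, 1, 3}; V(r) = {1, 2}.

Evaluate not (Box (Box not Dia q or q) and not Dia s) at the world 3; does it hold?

No

Recall that Box ψ holds at a world iff ψ holds at every accessible world, and Dia ψ holds iff ψ holds at some accessible world.
At 3: Box (Box not Dia q or q) and not Dia s is true, so not (Box (Box not Dia q or q) and not Dia s) is false.
  At 3: Box (Box not Dia q or q) is true, not Dia s is true, so Box (Box not Dia q or q) and not Dia s is true.
    At 3: Box (Box not Dia q or q) requires Box not Dia q or q at every successor {2}.
      At 2: Box not Dia q or q is true.
    So Box (Box not Dia q or q) is true at 3.
    At 3: Dia s is false, so not Dia s is true.
      At 3: Dia s requires s at some successor in {2}.
        At 2: s is false.
      So Dia s is false at 3.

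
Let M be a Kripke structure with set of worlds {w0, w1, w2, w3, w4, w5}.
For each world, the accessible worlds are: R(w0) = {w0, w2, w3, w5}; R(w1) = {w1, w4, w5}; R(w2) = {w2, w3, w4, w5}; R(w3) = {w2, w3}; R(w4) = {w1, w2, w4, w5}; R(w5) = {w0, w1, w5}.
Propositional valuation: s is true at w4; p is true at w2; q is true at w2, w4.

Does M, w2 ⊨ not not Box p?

No

At w2: not Box p is true, so not not Box p is false.
  At w2: Box p is false, so not Box p is true.
    At w2: Box p requires p at every successor {w2, w3, w4, w5}.
      p fails at w3, so Box p is false at w2.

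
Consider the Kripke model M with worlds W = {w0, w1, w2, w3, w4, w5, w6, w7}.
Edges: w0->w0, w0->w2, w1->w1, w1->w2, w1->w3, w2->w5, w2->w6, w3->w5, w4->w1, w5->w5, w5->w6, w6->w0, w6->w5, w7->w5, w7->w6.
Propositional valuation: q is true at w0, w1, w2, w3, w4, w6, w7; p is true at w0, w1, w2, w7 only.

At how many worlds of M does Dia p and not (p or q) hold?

Let φ = Dia p and not (p or q). Evaluate φ at each world:
  w0 (successors {w0, w2}): φ is false.
  w1 (successors {w1, w2, w3}): φ is false.
  w2 (successors {w5, w6}): φ is false.
  w3 (successors {w5}): φ is false.
  w4 (successors {w1}): φ is false.
  w5 (successors {w5, w6}): φ is false.
  w6 (successors {w0, w5}): φ is false.
  w7 (successors {w5, w6}): φ is false.
For instance, at w2:
  At w2: Dia p is false, not (p or q) is false, so Dia p and not (p or q) is false.
    At w2: Dia p requires p at some successor in {w5, w6}.
      At w5: p is false.
      At w6: p is false.
    So Dia p is false at w2.
Satisfying worlds: none.

0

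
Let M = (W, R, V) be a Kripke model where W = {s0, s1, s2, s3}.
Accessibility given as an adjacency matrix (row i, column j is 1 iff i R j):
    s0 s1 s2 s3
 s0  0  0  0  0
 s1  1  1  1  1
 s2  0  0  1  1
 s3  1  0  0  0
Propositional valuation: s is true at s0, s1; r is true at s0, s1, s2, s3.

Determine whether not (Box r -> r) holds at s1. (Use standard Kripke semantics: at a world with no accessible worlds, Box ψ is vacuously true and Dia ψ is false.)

At s1: Box r -> r is true, so not (Box r -> r) is false.
  At s1: Box r is true, r is true, so Box r -> r is true.
    At s1: Box r requires r at every successor {s0, s1, s2, s3}.
      At s0: r is true.
      At s1: r is true.
      At s2: r is true.
      At s3: r is true.
    So Box r is true at s1.

No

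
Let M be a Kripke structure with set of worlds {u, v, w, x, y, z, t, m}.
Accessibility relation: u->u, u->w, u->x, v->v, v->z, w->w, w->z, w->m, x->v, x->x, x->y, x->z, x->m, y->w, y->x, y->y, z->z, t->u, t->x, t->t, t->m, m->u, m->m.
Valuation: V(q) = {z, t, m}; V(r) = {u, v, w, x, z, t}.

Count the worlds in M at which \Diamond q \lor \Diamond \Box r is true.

Let φ = \Diamond q \lor \Diamond \Box r. Evaluate φ at each world:
  u (successors {u, w, x}): φ is true.
  v (successors {v, z}): φ is true.
  w (successors {w, z, m}): φ is true.
  x (successors {v, x, y, z, m}): φ is true.
  y (successors {w, x, y}): φ is false.
  z (successors {z}): φ is true.
  t (successors {u, x, t, m}): φ is true.
  m (successors {u, m}): φ is true.
For instance, at z:
  At z: \Diamond q is true, \Diamond \Box r is true, so \Diamond q \lor \Diamond \Box r is true.
    At z: \Diamond q requires q at some successor in {z}.
      q holds at z, so \Diamond q is true at z.
    At z: \Diamond \Box r requires \Box r at some successor in {z}.
      \Box r holds at z, so \Diamond \Box r is true at z.
Satisfying worlds: {u, v, w, x, z, t, m}

7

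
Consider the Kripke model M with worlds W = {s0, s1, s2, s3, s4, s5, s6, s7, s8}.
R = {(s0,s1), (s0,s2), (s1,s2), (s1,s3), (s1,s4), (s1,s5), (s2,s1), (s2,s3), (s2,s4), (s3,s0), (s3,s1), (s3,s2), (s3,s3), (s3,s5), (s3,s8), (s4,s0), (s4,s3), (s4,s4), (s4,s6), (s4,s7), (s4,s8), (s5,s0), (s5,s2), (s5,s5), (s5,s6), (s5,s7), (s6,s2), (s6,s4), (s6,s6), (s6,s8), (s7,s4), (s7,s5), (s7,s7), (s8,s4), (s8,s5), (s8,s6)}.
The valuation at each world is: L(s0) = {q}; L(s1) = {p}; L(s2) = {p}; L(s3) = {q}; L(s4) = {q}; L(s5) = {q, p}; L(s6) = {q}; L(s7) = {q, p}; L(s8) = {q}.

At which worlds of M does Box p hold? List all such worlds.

s0

Let φ = Box p. Evaluate φ at each world:
  s0 (successors {s1, s2}): φ is true.
  s1 (successors {s2, s3, s4, s5}): φ is false.
  s2 (successors {s1, s3, s4}): φ is false.
  s3 (successors {s0, s1, s2, s3, s5, s8}): φ is false.
  s4 (successors {s0, s3, s4, s6, s7, s8}): φ is false.
  s5 (successors {s0, s2, s5, s6, s7}): φ is false.
  s6 (successors {s2, s4, s6, s8}): φ is false.
  s7 (successors {s4, s5, s7}): φ is false.
  s8 (successors {s4, s5, s6}): φ is false.
For instance, at s5:
  At s5: Box p requires p at every successor {s0, s2, s5, s6, s7}.
    p fails at s0, so Box p is false at s5.
Satisfying worlds: {s0}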